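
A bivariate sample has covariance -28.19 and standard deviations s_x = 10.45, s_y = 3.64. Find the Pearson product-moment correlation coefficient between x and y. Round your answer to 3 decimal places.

-0.741

r = Cov(x,y) / (s_x · s_y) = -28.19 / (10.45 × 3.64)
  = -28.19 / 38.0380 ≈ -0.741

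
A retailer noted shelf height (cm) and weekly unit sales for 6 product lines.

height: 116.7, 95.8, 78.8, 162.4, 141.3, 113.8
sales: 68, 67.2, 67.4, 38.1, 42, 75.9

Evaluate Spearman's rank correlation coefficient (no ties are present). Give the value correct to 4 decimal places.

-0.5429

Rank height: 4, 2, 1, 6, 5, 3
Rank sales: 5, 3, 4, 1, 2, 6
d = rank(height) − rank(sales): -1, -1, -3, 5, 3, -3; Σd² = 54
ρ = 1 − 6Σd² / [n(n²−1)] = 1 − 6×54 / (6×35) = 1 − 324/210 ≈ -0.5429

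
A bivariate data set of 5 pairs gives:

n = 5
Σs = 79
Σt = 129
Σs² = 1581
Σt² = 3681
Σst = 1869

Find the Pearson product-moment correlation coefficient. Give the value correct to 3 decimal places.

r = (nΣst − ΣsΣt) / √[(nΣs² − (Σs)²)(nΣt² − (Σt)²)]
Numerator: 5×1869 − 79×129 = -846
Denominator: √[(7905 − 6241)(18405 − 16641)] = √[1664 × 1764] = 1713.2706
r = -846 / 1713.2706 ≈ -0.494

-0.494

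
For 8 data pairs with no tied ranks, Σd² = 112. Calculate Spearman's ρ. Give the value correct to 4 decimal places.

-0.3333

ρ = 1 − 6Σd² / [n(n²−1)] = 1 − 6×112 / (8×63)
  = 1 − 672/504 = 1 − 1.33333 ≈ -0.3333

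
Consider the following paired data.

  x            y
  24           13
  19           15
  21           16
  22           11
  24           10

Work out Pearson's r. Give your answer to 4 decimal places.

-0.6934

n = 5, Σx = 110, Σy = 65, Σx² = 2438, Σy² = 871, Σxy = 1415
nΣxy − ΣxΣy = 7075 − 7150 = -75
nΣx² − (Σx)² = 12190 − 12100 = 90; nΣy² − (Σy)² = 4355 − 4225 = 130
r = -75 / √(90 × 130) = -75 / 108.1665 ≈ -0.6934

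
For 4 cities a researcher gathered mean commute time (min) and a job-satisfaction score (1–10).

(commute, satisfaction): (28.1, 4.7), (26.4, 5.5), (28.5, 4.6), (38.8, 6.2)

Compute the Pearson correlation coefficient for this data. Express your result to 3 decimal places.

0.746

n = 4, Σx = 121.8, Σy = 21, Σx² = 3804.26, Σy² = 111.94, Σxy = 648.93
nΣxy − ΣxΣy = 2595.72 − 2557.8 = 37.92
nΣx² − (Σx)² = 15217.04 − 14835.24 = 381.8; nΣy² − (Σy)² = 447.76 − 441 = 6.76
r = 37.92 / √(381.8 × 6.76) = 37.92 / 50.8032 ≈ 0.746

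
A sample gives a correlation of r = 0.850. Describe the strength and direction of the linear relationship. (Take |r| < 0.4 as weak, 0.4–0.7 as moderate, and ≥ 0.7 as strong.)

r = 0.850 > 0 so the relationship is positive.
|r| = 0.850, which falls in the strong range.

strong positive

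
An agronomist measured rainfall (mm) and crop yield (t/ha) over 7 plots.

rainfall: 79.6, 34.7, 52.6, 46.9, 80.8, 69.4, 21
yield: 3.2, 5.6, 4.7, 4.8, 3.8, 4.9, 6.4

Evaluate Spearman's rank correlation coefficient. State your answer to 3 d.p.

-0.857

Rank rainfall: 6, 2, 4, 3, 7, 5, 1
Rank yield: 1, 6, 3, 4, 2, 5, 7
d = rank(rainfall) − rank(yield): 5, -4, 1, -1, 5, 0, -6; Σd² = 104
ρ = 1 − 6Σd² / [n(n²−1)] = 1 − 6×104 / (7×48) = 1 − 624/336 ≈ -0.857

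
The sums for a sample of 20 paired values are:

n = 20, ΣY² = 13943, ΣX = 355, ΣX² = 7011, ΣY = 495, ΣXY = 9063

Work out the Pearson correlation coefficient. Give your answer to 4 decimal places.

0.2526

r = (nΣXY − ΣXΣY) / √[(nΣX² − (ΣX)²)(nΣY² − (ΣY)²)]
Numerator: 20×9063 − 355×495 = 5535
Denominator: √[(140220 − 126025)(278860 − 245025)] = √[14195 × 33835] = 21915.4700
r = 5535 / 21915.4700 ≈ 0.2526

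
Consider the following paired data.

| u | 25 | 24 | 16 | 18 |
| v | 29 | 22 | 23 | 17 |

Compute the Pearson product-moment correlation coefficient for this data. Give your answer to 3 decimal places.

n = 4, Σu = 83, Σv = 91, Σu² = 1781, Σv² = 2143, Σuv = 1927
nΣuv − ΣuΣv = 7708 − 7553 = 155
nΣu² − (Σu)² = 7124 − 6889 = 235; nΣv² − (Σv)² = 8572 − 8281 = 291
r = 155 / √(235 × 291) = 155 / 261.5053 ≈ 0.593

0.593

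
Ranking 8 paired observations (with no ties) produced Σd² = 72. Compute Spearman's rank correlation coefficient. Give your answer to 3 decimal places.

0.143

ρ = 1 − 6Σd² / [n(n²−1)] = 1 − 6×72 / (8×63)
  = 1 − 432/504 = 1 − 0.8571 ≈ 0.143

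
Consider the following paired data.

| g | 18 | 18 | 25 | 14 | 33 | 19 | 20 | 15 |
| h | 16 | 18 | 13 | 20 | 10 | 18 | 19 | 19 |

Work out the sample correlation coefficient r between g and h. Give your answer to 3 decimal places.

n = 8, Σg = 162, Σh = 133, Σg² = 3544, Σh² = 2295, Σgh = 2554
nΣgh − ΣgΣh = 20432 − 21546 = -1114
nΣg² − (Σg)² = 28352 − 26244 = 2108; nΣh² − (Σh)² = 18360 − 17689 = 671
r = -1114 / √(2108 × 671) = -1114 / 1189.3141 ≈ -0.937

-0.937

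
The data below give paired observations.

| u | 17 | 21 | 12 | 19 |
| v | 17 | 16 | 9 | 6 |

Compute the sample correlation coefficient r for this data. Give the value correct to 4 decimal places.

0.3063

n = 4, Σu = 69, Σv = 48, Σu² = 1235, Σv² = 662, Σuv = 847
nΣuv − ΣuΣv = 3388 − 3312 = 76
nΣu² − (Σu)² = 4940 − 4761 = 179; nΣv² − (Σv)² = 2648 − 2304 = 344
r = 76 / √(179 × 344) = 76 / 248.1451 ≈ 0.3063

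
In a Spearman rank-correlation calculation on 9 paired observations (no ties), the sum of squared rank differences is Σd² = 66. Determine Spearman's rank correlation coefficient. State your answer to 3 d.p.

0.450

ρ = 1 − 6Σd² / [n(n²−1)] = 1 − 6×66 / (9×80)
  = 1 − 396/720 = 1 − 0.5500 ≈ 0.450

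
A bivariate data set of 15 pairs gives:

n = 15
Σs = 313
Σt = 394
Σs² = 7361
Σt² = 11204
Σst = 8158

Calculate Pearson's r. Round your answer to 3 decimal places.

r = (nΣst − ΣsΣt) / √[(nΣs² − (Σs)²)(nΣt² − (Σt)²)]
Numerator: 15×8158 − 313×394 = -952
Denominator: √[(110415 − 97969)(168060 − 155236)] = √[12446 × 12824] = 12633.5863
r = -952 / 12633.5863 ≈ -0.075

-0.075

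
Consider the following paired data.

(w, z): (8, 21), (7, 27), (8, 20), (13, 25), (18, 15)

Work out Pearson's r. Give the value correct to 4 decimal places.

-0.6253

n = 5, Σw = 54, Σz = 108, Σw² = 670, Σz² = 2420, Σwz = 1112
nΣwz − ΣwΣz = 5560 − 5832 = -272
nΣw² − (Σw)² = 3350 − 2916 = 434; nΣz² − (Σz)² = 12100 − 11664 = 436
r = -272 / √(434 × 436) = -272 / 434.9989 ≈ -0.6253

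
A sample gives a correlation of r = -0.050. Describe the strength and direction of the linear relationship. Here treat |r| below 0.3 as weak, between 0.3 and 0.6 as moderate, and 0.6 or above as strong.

r = -0.050 < 0 so the relationship is negative.
|r| = 0.050, which falls in the weak range.

weak negative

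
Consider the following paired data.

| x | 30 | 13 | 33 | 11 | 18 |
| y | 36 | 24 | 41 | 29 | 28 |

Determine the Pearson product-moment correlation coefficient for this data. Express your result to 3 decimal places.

n = 5, Σx = 105, Σy = 158, Σx² = 2603, Σy² = 5178, Σxy = 3568
nΣxy − ΣxΣy = 17840 − 16590 = 1250
nΣx² − (Σx)² = 13015 − 11025 = 1990; nΣy² − (Σy)² = 25890 − 24964 = 926
r = 1250 / √(1990 × 926) = 1250 / 1357.4756 ≈ 0.921

0.921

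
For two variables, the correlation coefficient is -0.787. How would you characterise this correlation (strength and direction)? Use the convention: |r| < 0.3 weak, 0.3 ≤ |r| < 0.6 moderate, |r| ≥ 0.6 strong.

strong negative

r = -0.787 < 0 so the relationship is negative.
|r| = 0.787, which falls in the strong range.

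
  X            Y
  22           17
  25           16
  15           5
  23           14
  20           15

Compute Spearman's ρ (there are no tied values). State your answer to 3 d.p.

0.500

Rank X: 3, 5, 1, 4, 2
Rank Y: 5, 4, 1, 2, 3
d = rank(X) − rank(Y): -2, 1, 0, 2, -1; Σd² = 10
ρ = 1 − 6Σd² / [n(n²−1)] = 1 − 6×10 / (5×24) = 1 − 60/120 ≈ 0.500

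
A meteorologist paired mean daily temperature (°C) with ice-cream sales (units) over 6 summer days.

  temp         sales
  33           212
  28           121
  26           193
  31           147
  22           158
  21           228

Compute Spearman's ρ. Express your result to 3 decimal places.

Rank temp: 6, 4, 3, 5, 2, 1
Rank sales: 5, 1, 4, 2, 3, 6
d = rank(temp) − rank(sales): 1, 3, -1, 3, -1, -5; Σd² = 46
ρ = 1 − 6Σd² / [n(n²−1)] = 1 − 6×46 / (6×35) = 1 − 276/210 ≈ -0.314

-0.314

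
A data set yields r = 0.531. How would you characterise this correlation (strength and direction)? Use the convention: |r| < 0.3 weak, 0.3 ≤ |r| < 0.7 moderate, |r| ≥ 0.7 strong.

r = 0.531 > 0 so the relationship is positive.
|r| = 0.531, which falls in the moderate range.

moderate positive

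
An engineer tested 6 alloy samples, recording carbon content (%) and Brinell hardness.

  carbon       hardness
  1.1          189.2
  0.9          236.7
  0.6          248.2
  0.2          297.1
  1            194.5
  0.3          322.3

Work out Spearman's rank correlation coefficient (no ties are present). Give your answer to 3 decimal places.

-0.943

Rank carbon: 6, 4, 3, 1, 5, 2
Rank hardness: 1, 3, 4, 5, 2, 6
d = rank(carbon) − rank(hardness): 5, 1, -1, -4, 3, -4; Σd² = 68
ρ = 1 − 6Σd² / [n(n²−1)] = 1 − 6×68 / (6×35) = 1 − 408/210 ≈ -0.943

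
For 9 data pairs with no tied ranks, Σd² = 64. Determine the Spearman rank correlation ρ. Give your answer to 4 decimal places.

ρ = 1 − 6Σd² / [n(n²−1)] = 1 − 6×64 / (9×80)
  = 1 − 384/720 = 1 − 0.53333 ≈ 0.4667

0.4667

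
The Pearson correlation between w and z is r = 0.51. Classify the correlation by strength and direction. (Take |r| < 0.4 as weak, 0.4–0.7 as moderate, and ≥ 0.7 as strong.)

r = 0.51 > 0 so the relationship is positive.
|r| = 0.51, which falls in the moderate range.

moderate positive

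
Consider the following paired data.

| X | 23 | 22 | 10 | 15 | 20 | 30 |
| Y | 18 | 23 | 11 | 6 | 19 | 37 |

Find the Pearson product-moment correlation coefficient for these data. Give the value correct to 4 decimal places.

0.8928

n = 6, ΣX = 120, ΣY = 114, ΣX² = 2638, ΣY² = 2740, ΣXY = 2610
nΣXY − ΣXΣY = 15660 − 13680 = 1980
nΣX² − (ΣX)² = 15828 − 14400 = 1428; nΣY² − (ΣY)² = 16440 − 12996 = 3444
r = 1980 / √(1428 × 3444) = 1980 / 2217.6636 ≈ 0.8928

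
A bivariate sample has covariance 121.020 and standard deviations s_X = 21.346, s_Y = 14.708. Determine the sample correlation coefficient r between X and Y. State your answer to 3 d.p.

r = Cov(X,Y) / (s_X · s_Y) = 121.020 / (21.346 × 14.708)
  = 121.020 / 313.9570 ≈ 0.385

0.385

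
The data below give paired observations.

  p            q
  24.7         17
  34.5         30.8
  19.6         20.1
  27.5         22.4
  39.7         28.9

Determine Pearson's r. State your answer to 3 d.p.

n = 5, Σp = 146, Σq = 119.2, Σp² = 4516.84, Σq² = 2978.62, Σpq = 3639.79
nΣpq − ΣpΣq = 18198.95 − 17403.2 = 795.75
nΣp² − (Σp)² = 22584.2 − 21316 = 1268.2; nΣq² − (Σq)² = 14893.1 − 14208.64 = 684.46
r = 795.75 / √(1268.2 × 684.46) = 795.75 / 931.6824 ≈ 0.854

0.854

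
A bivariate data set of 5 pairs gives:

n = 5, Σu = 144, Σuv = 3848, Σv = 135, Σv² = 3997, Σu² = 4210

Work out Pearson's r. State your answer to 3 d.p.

-0.269

r = (nΣuv − ΣuΣv) / √[(nΣu² − (Σu)²)(nΣv² − (Σv)²)]
Numerator: 5×3848 − 144×135 = -200
Denominator: √[(21050 − 20736)(19985 − 18225)] = √[314 × 1760] = 743.3976
r = -200 / 743.3976 ≈ -0.269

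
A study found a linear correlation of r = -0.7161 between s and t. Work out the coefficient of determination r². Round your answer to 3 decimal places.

0.513

r² = (-0.7161)² = 0.513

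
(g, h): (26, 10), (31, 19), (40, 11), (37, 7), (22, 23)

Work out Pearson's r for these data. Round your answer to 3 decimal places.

-0.649

n = 5, Σg = 156, Σh = 70, Σg² = 5090, Σh² = 1160, Σgh = 2054
nΣgh − ΣgΣh = 10270 − 10920 = -650
nΣg² − (Σg)² = 25450 − 24336 = 1114; nΣh² − (Σh)² = 5800 − 4900 = 900
r = -650 / √(1114 × 900) = -650 / 1001.2992 ≈ -0.649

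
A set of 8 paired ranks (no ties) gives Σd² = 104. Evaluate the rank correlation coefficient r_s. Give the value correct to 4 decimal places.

-0.2381

ρ = 1 − 6Σd² / [n(n²−1)] = 1 − 6×104 / (8×63)
  = 1 − 624/504 = 1 − 1.23810 ≈ -0.2381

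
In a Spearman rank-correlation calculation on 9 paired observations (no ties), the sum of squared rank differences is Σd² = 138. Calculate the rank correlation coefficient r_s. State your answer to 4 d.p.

-0.1500

ρ = 1 − 6Σd² / [n(n²−1)] = 1 − 6×138 / (9×80)
  = 1 − 828/720 = 1 − 1.15000 ≈ -0.1500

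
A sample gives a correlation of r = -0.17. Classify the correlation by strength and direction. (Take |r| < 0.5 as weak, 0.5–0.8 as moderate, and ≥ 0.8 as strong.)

weak negative

r = -0.17 < 0 so the relationship is negative.
|r| = 0.17, which falls in the weak range.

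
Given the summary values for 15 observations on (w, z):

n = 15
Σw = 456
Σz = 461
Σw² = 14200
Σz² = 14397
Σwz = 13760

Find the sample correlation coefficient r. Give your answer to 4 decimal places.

r = (nΣwz − ΣwΣz) / √[(nΣw² − (Σw)²)(nΣz² − (Σz)²)]
Numerator: 15×13760 − 456×461 = -3816
Denominator: √[(213000 − 207936)(215955 − 212521)] = √[5064 × 3434] = 4170.1050
r = -3816 / 4170.1050 ≈ -0.9151

-0.9151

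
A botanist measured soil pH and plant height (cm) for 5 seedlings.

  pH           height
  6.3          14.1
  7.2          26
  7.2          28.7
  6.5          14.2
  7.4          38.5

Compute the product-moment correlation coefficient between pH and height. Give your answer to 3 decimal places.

n = 5, Σx = 34.6, Σy = 121.5, Σx² = 240.38, Σy² = 3382.39, Σxy = 859.87
nΣxy − ΣxΣy = 4299.35 − 4203.9 = 95.45
nΣx² − (Σx)² = 1201.9 − 1197.16 = 4.74; nΣy² − (Σy)² = 16911.95 − 14762.25 = 2149.7
r = 95.45 / √(4.74 × 2149.7) = 95.45 / 100.9434 ≈ 0.946

0.946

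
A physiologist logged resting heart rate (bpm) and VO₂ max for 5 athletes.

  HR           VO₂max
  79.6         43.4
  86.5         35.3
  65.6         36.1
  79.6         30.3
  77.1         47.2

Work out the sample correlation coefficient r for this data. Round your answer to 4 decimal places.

-0.0516

n = 5, Σx = 388.4, Σy = 192.3, Σx² = 30402.34, Σy² = 7578.79, Σxy = 14927.25
nΣxy − ΣxΣy = 74636.25 − 74689.32 = -53.07
nΣx² − (Σx)² = 152011.7 − 150854.56 = 1157.14; nΣy² − (Σy)² = 37893.95 − 36979.29 = 914.66
r = -53.07 / √(1157.14 × 914.66) = -53.07 / 1028.7807 ≈ -0.0516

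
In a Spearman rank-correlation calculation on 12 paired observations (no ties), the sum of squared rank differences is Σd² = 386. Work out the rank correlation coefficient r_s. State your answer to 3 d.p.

ρ = 1 − 6Σd² / [n(n²−1)] = 1 − 6×386 / (12×143)
  = 1 − 2316/1716 = 1 − 1.3497 ≈ -0.350

-0.350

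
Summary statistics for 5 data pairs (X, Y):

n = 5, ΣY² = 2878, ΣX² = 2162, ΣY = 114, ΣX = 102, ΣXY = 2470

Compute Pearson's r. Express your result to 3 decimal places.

0.960

r = (nΣXY − ΣXΣY) / √[(nΣX² − (ΣX)²)(nΣY² − (ΣY)²)]
Numerator: 5×2470 − 102×114 = 722
Denominator: √[(10810 − 10404)(14390 − 12996)] = √[406 × 1394] = 752.3058
r = 722 / 752.3058 ≈ 0.960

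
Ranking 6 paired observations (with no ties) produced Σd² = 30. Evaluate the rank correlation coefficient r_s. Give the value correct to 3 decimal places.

0.143

ρ = 1 − 6Σd² / [n(n²−1)] = 1 − 6×30 / (6×35)
  = 1 − 180/210 = 1 − 0.8571 ≈ 0.143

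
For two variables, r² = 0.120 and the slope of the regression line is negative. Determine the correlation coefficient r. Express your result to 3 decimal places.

|r| = √0.120 = 0.346
The association is negative, so r = −0.346.

-0.346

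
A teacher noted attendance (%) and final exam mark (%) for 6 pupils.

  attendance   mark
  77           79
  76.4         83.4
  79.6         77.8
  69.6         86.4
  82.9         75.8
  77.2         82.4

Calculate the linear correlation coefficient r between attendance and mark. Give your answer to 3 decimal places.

-0.922

n = 6, Σx = 462.7, Σy = 484.8, Σx² = 35778.53, Σy² = 39249.76, Σxy = 37306.18
nΣxy − ΣxΣy = 223837.08 − 224316.96 = -479.88
nΣx² − (Σx)² = 214671.18 − 214091.29 = 579.89; nΣy² − (Σy)² = 235498.56 − 235031.04 = 467.52
r = -479.88 / √(579.89 × 467.52) = -479.88 / 520.6824 ≈ -0.922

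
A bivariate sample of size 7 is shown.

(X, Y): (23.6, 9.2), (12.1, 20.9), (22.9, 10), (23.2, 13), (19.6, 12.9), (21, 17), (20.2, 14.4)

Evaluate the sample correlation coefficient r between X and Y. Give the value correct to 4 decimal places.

n = 7, ΣX = 142.6, ΣY = 97.4, ΣX² = 2999.22, ΣY² = 1453.22, ΣXY = 1901.33
nΣXY − ΣXΣY = 13309.31 − 13889.24 = -579.93
nΣX² − (ΣX)² = 20994.54 − 20334.76 = 659.78; nΣY² − (ΣY)² = 10172.54 − 9486.76 = 685.78
r = -579.93 / √(659.78 × 685.78) = -579.93 / 672.6544 ≈ -0.8622

-0.8622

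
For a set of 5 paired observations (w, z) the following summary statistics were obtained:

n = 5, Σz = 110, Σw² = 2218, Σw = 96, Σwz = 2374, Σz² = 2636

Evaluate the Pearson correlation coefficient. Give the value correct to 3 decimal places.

r = (nΣwz − ΣwΣz) / √[(nΣw² − (Σw)²)(nΣz² − (Σz)²)]
Numerator: 5×2374 − 96×110 = 1310
Denominator: √[(11090 − 9216)(13180 − 12100)] = √[1874 × 1080] = 1422.6454
r = 1310 / 1422.6454 ≈ 0.921

0.921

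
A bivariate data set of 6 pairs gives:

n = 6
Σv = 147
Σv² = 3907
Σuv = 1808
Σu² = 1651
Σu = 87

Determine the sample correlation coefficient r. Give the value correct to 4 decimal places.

-0.9378

r = (nΣuv − ΣuΣv) / √[(nΣu² − (Σu)²)(nΣv² − (Σv)²)]
Numerator: 6×1808 − 87×147 = -1941
Denominator: √[(9906 − 7569)(23442 − 21609)] = √[2337 × 1833] = 2069.7152
r = -1941 / 2069.7152 ≈ -0.9378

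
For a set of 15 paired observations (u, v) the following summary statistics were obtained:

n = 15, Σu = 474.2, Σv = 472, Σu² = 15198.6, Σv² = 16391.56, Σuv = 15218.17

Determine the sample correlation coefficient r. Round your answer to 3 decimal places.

r = (nΣuv − ΣuΣv) / √[(nΣu² − (Σu)²)(nΣv² − (Σv)²)]
Numerator: 15×15218.17 − 474.2×472 = 4450.15
Denominator: √[(227979 − 224865.64)(245873.4 − 222784)] = √[3113.36 × 23089.4] = 8478.5385
r = 4450.15 / 8478.5385 ≈ 0.525

0.525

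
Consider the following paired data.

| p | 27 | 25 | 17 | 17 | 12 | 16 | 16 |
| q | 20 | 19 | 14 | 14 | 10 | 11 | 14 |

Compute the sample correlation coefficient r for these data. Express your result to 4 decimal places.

0.9678

n = 7, Σp = 130, Σq = 102, Σp² = 2588, Σq² = 1570, Σpq = 2011
nΣpq − ΣpΣq = 14077 − 13260 = 817
nΣp² − (Σp)² = 18116 − 16900 = 1216; nΣq² − (Σq)² = 10990 − 10404 = 586
r = 817 / √(1216 × 586) = 817 / 844.1422 ≈ 0.9678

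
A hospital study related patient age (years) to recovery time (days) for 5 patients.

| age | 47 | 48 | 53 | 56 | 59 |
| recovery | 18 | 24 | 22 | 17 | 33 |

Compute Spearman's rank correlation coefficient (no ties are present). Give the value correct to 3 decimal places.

0.300

Rank age: 1, 2, 3, 4, 5
Rank recovery: 2, 4, 3, 1, 5
d = rank(age) − rank(recovery): -1, -2, 0, 3, 0; Σd² = 14
ρ = 1 − 6Σd² / [n(n²−1)] = 1 − 6×14 / (5×24) = 1 − 84/120 ≈ 0.300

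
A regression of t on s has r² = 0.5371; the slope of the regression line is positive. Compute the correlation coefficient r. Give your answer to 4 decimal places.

0.7329

|r| = √0.5371 = 0.7329
The association is positive, so r = 0.7329.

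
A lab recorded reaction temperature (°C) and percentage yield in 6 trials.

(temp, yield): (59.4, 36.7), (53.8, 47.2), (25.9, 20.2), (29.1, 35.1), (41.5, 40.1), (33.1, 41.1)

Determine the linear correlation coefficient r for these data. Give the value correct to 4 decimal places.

n = 6, Σx = 242.8, Σy = 220.4, Σx² = 10758.28, Σy² = 8512, Σxy = 9288.49
nΣxy − ΣxΣy = 55730.94 − 53513.12 = 2217.82
nΣx² − (Σx)² = 64549.68 − 58951.84 = 5597.84; nΣy² − (Σy)² = 51072 − 48576.16 = 2495.84
r = 2217.82 / √(5597.84 × 2495.84) = 2217.82 / 3737.8220 ≈ 0.5933

0.5933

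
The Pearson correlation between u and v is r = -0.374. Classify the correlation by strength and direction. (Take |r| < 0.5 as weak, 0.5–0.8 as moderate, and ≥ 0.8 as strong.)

weak negative

r = -0.374 < 0 so the relationship is negative.
|r| = 0.374, which falls in the weak range.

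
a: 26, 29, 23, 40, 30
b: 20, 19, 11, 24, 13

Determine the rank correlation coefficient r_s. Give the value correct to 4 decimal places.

0.6000

Rank a: 2, 3, 1, 5, 4
Rank b: 4, 3, 1, 5, 2
d = rank(a) − rank(b): -2, 0, 0, 0, 2; Σd² = 8
ρ = 1 − 6Σd² / [n(n²−1)] = 1 − 6×8 / (5×24) = 1 − 48/120 ≈ 0.6000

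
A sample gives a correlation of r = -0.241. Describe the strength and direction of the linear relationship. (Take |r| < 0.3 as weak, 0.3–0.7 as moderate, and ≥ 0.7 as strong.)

r = -0.241 < 0 so the relationship is negative.
|r| = 0.241, which falls in the weak range.

weak negative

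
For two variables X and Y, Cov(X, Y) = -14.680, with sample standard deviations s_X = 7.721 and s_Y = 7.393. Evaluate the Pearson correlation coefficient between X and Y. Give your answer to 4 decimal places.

r = Cov(X,Y) / (s_X · s_Y) = -14.680 / (7.721 × 7.393)
  = -14.680 / 57.0814 ≈ -0.2572

-0.2572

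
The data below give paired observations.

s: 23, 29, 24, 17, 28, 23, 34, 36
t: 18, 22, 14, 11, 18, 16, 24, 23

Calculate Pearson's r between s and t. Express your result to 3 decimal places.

n = 8, Σs = 214, Σt = 146, Σs² = 6000, Σt² = 2810, Σst = 4091
nΣst − ΣsΣt = 32728 − 31244 = 1484
nΣs² − (Σs)² = 48000 − 45796 = 2204; nΣt² − (Σt)² = 22480 − 21316 = 1164
r = 1484 / √(2204 × 1164) = 1484 / 1601.7041 ≈ 0.927

0.927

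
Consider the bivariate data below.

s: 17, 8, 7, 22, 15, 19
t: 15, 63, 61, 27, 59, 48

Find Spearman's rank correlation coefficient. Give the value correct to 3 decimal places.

-0.771

Rank s: 4, 2, 1, 6, 3, 5
Rank t: 1, 6, 5, 2, 4, 3
d = rank(s) − rank(t): 3, -4, -4, 4, -1, 2; Σd² = 62
ρ = 1 − 6Σd² / [n(n²−1)] = 1 − 6×62 / (6×35) = 1 − 372/210 ≈ -0.771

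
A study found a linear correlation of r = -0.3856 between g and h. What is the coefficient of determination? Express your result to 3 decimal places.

0.149

r² = (-0.3856)² = 0.149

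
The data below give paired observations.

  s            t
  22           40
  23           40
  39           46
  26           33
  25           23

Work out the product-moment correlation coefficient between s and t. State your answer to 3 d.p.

0.466

n = 5, Σs = 135, Σt = 182, Σs² = 3835, Σt² = 6934, Σst = 5027
nΣst − ΣsΣt = 25135 − 24570 = 565
nΣs² − (Σs)² = 19175 − 18225 = 950; nΣt² − (Σt)² = 34670 − 33124 = 1546
r = 565 / √(950 × 1546) = 565 / 1211.8993 ≈ 0.466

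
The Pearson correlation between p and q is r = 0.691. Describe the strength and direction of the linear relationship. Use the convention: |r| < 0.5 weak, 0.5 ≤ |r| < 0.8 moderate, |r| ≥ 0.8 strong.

r = 0.691 > 0 so the relationship is positive.
|r| = 0.691, which falls in the moderate range.

moderate positive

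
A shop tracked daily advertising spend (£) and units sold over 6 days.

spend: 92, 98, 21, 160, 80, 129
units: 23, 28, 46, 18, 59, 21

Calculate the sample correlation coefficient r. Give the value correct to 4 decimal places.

n = 6, Σx = 580, Σy = 195, Σx² = 67150, Σy² = 7675, Σxy = 16135
nΣxy − ΣxΣy = 96810 − 113100 = -16290
nΣx² − (Σx)² = 402900 − 336400 = 66500; nΣy² − (Σy)² = 46050 − 38025 = 8025
r = -16290 / √(66500 × 8025) = -16290 / 23101.1363 ≈ -0.7052

-0.7052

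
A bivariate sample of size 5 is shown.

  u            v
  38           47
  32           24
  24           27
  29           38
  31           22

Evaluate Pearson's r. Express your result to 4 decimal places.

0.5566

n = 5, Σu = 154, Σv = 158, Σu² = 4846, Σv² = 5442, Σuv = 4986
nΣuv − ΣuΣv = 24930 − 24332 = 598
nΣu² − (Σu)² = 24230 − 23716 = 514; nΣv² − (Σv)² = 27210 − 24964 = 2246
r = 598 / √(514 × 2246) = 598 / 1074.4506 ≈ 0.5566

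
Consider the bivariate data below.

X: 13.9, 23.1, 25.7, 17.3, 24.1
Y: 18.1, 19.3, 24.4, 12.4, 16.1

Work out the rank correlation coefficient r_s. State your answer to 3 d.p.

0.500

Rank X: 1, 3, 5, 2, 4
Rank Y: 3, 4, 5, 1, 2
d = rank(X) − rank(Y): -2, -1, 0, 1, 2; Σd² = 10
ρ = 1 − 6Σd² / [n(n²−1)] = 1 − 6×10 / (5×24) = 1 − 60/120 ≈ 0.500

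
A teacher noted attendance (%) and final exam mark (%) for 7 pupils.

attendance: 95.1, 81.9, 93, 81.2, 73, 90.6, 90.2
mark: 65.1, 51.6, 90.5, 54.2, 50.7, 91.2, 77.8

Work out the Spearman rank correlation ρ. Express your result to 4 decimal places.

Rank attendance: 7, 3, 6, 2, 1, 5, 4
Rank mark: 4, 2, 6, 3, 1, 7, 5
d = rank(attendance) − rank(mark): 3, 1, 0, -1, 0, -2, -1; Σd² = 16
ρ = 1 − 6Σd² / [n(n²−1)] = 1 − 6×16 / (7×48) = 1 − 96/336 ≈ 0.7143

0.7143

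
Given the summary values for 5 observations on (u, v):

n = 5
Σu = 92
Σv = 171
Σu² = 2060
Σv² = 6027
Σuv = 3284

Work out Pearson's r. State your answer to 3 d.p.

0.537

r = (nΣuv − ΣuΣv) / √[(nΣu² − (Σu)²)(nΣv² − (Σv)²)]
Numerator: 5×3284 − 92×171 = 688
Denominator: √[(10300 − 8464)(30135 − 29241)] = √[1836 × 894] = 1281.1651
r = 688 / 1281.1651 ≈ 0.537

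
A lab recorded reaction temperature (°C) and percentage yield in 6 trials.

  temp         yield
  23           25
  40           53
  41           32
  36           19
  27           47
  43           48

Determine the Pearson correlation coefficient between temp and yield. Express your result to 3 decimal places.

0.323

n = 6, Σx = 210, Σy = 224, Σx² = 7684, Σy² = 9332, Σxy = 8024
nΣxy − ΣxΣy = 48144 − 47040 = 1104
nΣx² − (Σx)² = 46104 − 44100 = 2004; nΣy² − (Σy)² = 55992 − 50176 = 5816
r = 1104 / √(2004 × 5816) = 1104 / 3413.9807 ≈ 0.323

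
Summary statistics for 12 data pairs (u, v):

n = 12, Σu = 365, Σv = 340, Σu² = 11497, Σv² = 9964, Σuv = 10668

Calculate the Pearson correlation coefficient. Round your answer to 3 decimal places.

r = (nΣuv − ΣuΣv) / √[(nΣu² − (Σu)²)(nΣv² − (Σv)²)]
Numerator: 12×10668 − 365×340 = 3916
Denominator: √[(137964 − 133225)(119568 − 115600)] = √[4739 × 3968] = 4336.3985
r = 3916 / 4336.3985 ≈ 0.903

0.903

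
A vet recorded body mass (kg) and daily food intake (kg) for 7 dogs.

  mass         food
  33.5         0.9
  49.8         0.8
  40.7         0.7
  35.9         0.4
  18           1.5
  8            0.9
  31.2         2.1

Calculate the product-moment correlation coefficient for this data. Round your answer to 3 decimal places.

-0.289

n = 7, Σx = 217.1, Σy = 7.3, Σx² = 7909.03, Σy² = 9.57, Σxy = 212.56
nΣxy − ΣxΣy = 1487.92 − 1584.83 = -96.91
nΣx² − (Σx)² = 55363.21 − 47132.41 = 8230.8; nΣy² − (Σy)² = 66.99 − 53.29 = 13.7
r = -96.91 / √(8230.8 × 13.7) = -96.91 / 335.8005 ≈ -0.289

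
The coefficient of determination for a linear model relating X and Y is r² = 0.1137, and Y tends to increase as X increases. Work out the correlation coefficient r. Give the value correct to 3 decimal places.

|r| = √0.1137 = 0.337
The association is positive, so r = 0.337.

0.337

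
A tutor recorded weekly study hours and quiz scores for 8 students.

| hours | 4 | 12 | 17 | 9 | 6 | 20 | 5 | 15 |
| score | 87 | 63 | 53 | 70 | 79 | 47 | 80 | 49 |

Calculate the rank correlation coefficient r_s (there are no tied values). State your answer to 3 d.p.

Rank hours: 1, 5, 7, 4, 3, 8, 2, 6
Rank score: 8, 4, 3, 5, 6, 1, 7, 2
d = rank(hours) − rank(score): -7, 1, 4, -1, -3, 7, -5, 4; Σd² = 166
ρ = 1 − 6Σd² / [n(n²−1)] = 1 − 6×166 / (8×63) = 1 − 996/504 ≈ -0.976

-0.976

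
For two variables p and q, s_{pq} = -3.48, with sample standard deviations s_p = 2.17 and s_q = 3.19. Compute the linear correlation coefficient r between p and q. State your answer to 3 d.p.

-0.503

r = Cov(p,q) / (s_p · s_q) = -3.48 / (2.17 × 3.19)
  = -3.48 / 6.9223 ≈ -0.503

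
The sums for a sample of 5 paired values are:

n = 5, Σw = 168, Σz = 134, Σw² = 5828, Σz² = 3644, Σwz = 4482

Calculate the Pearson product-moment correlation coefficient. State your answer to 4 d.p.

-0.2074

r = (nΣwz − ΣwΣz) / √[(nΣw² − (Σw)²)(nΣz² − (Σz)²)]
Numerator: 5×4482 − 168×134 = -102
Denominator: √[(29140 − 28224)(18220 − 17956)] = √[916 × 264] = 491.7560
r = -102 / 491.7560 ≈ -0.2074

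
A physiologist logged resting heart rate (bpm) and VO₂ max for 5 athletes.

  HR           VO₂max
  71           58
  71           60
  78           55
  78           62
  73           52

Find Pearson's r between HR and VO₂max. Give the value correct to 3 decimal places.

n = 5, Σx = 371, Σy = 287, Σx² = 27579, Σy² = 16537, Σxy = 21300
nΣxy − ΣxΣy = 106500 − 106477 = 23
nΣx² − (Σx)² = 137895 − 137641 = 254; nΣy² − (Σy)² = 82685 − 82369 = 316
r = 23 / √(254 × 316) = 23 / 283.3090 ≈ 0.081

0.081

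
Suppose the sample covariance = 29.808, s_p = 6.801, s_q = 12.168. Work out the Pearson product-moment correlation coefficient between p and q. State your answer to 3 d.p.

0.360

r = Cov(p,q) / (s_p · s_q) = 29.808 / (6.801 × 12.168)
  = 29.808 / 82.7546 ≈ 0.360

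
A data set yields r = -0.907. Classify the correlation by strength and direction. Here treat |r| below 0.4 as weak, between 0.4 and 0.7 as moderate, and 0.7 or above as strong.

strong negative

r = -0.907 < 0 so the relationship is negative.
|r| = 0.907, which falls in the strong range.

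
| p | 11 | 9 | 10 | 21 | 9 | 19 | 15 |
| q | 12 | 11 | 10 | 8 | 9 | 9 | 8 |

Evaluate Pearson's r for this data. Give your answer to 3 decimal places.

-0.638

n = 7, Σp = 94, Σq = 67, Σp² = 1410, Σq² = 655, Σpq = 871
nΣpq − ΣpΣq = 6097 − 6298 = -201
nΣp² − (Σp)² = 9870 − 8836 = 1034; nΣq² − (Σq)² = 4585 − 4489 = 96
r = -201 / √(1034 × 96) = -201 / 315.0619 ≈ -0.638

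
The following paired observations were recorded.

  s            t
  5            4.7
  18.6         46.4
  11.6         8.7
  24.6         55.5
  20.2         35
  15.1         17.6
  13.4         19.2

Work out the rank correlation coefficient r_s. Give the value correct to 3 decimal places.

0.929

Rank s: 1, 5, 2, 7, 6, 4, 3
Rank t: 1, 6, 2, 7, 5, 3, 4
d = rank(s) − rank(t): 0, -1, 0, 0, 1, 1, -1; Σd² = 4
ρ = 1 − 6Σd² / [n(n²−1)] = 1 − 6×4 / (7×48) = 1 − 24/336 ≈ 0.929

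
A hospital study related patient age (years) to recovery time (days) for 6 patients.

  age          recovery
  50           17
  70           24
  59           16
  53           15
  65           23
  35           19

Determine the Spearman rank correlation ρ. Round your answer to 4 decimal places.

Rank age: 2, 6, 4, 3, 5, 1
Rank recovery: 3, 6, 2, 1, 5, 4
d = rank(age) − rank(recovery): -1, 0, 2, 2, 0, -3; Σd² = 18
ρ = 1 − 6Σd² / [n(n²−1)] = 1 − 6×18 / (6×35) = 1 − 108/210 ≈ 0.4857

0.4857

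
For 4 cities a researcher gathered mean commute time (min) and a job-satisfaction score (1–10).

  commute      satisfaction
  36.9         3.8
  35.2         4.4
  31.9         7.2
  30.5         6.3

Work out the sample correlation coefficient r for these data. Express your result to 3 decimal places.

n = 4, Σx = 134.5, Σy = 21.7, Σx² = 4548.51, Σy² = 125.33, Σxy = 716.93
nΣxy − ΣxΣy = 2867.72 − 2918.65 = -50.93
nΣx² − (Σx)² = 18194.04 − 18090.25 = 103.79; nΣy² − (Σy)² = 501.32 − 470.89 = 30.43
r = -50.93 / √(103.79 × 30.43) = -50.93 / 56.1990 ≈ -0.906

-0.906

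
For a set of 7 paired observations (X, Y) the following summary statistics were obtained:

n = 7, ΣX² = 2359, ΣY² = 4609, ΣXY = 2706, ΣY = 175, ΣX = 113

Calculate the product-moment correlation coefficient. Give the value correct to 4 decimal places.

-0.3364

r = (nΣXY − ΣXΣY) / √[(nΣX² − (ΣX)²)(nΣY² − (ΣY)²)]
Numerator: 7×2706 − 113×175 = -833
Denominator: √[(16513 − 12769)(32263 − 30625)] = √[3744 × 1638] = 2476.4232
r = -833 / 2476.4232 ≈ -0.3364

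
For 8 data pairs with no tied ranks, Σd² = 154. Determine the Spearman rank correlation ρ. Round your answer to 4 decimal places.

ρ = 1 − 6Σd² / [n(n²−1)] = 1 − 6×154 / (8×63)
  = 1 − 924/504 = 1 − 1.83333 ≈ -0.8333

-0.8333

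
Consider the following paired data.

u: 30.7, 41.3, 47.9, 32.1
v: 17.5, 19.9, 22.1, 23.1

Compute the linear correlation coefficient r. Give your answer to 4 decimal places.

0.3374

n = 4, Σu = 152, Σv = 82.6, Σu² = 5973, Σv² = 1724.28, Σuv = 3159.22
nΣuv − ΣuΣv = 12636.88 − 12555.2 = 81.68
nΣu² − (Σu)² = 23892 − 23104 = 788; nΣv² − (Σv)² = 6897.12 − 6822.76 = 74.36
r = 81.68 / √(788 × 74.36) = 81.68 / 242.0654 ≈ 0.3374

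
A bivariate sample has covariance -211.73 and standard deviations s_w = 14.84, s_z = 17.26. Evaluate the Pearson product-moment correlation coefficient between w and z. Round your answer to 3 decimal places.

-0.827

r = Cov(w,z) / (s_w · s_z) = -211.73 / (14.84 × 17.26)
  = -211.73 / 256.1384 ≈ -0.827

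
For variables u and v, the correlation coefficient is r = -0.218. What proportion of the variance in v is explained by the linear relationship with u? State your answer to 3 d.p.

r² = (-0.218)² = 0.048

0.048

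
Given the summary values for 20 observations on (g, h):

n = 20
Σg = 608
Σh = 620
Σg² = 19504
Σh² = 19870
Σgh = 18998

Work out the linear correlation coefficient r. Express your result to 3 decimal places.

0.184

r = (nΣgh − ΣgΣh) / √[(nΣg² − (Σg)²)(nΣh² − (Σh)²)]
Numerator: 20×18998 − 608×620 = 3000
Denominator: √[(390080 − 369664)(397400 − 384400)] = √[20416 × 13000] = 16291.3474
r = 3000 / 16291.3474 ≈ 0.184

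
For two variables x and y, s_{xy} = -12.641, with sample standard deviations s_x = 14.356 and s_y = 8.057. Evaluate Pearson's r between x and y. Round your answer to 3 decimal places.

r = Cov(x,y) / (s_x · s_y) = -12.641 / (14.356 × 8.057)
  = -12.641 / 115.6663 ≈ -0.109

-0.109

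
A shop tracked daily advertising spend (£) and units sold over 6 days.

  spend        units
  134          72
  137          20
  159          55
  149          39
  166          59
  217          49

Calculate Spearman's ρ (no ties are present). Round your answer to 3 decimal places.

-0.029

Rank spend: 1, 2, 4, 3, 5, 6
Rank units: 6, 1, 4, 2, 5, 3
d = rank(spend) − rank(units): -5, 1, 0, 1, 0, 3; Σd² = 36
ρ = 1 − 6Σd² / [n(n²−1)] = 1 − 6×36 / (6×35) = 1 − 216/210 ≈ -0.029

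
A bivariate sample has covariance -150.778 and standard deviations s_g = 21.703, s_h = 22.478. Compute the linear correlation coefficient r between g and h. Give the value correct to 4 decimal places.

-0.3091

r = Cov(g,h) / (s_g · s_h) = -150.778 / (21.703 × 22.478)
  = -150.778 / 487.8400 ≈ -0.3091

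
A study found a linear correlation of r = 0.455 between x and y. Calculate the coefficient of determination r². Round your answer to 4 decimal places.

r² = (0.455)² = 0.2070

0.2070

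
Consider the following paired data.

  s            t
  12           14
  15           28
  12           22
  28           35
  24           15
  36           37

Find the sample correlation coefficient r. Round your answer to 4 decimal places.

n = 6, Σs = 127, Σt = 151, Σs² = 3169, Σt² = 4283, Σst = 3524
nΣst − ΣsΣt = 21144 − 19177 = 1967
nΣs² − (Σs)² = 19014 − 16129 = 2885; nΣt² − (Σt)² = 25698 − 22801 = 2897
r = 1967 / √(2885 × 2897) = 1967 / 2890.9938 ≈ 0.6804

0.6804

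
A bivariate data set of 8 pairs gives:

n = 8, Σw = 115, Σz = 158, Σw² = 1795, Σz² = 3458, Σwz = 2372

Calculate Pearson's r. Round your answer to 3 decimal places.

r = (nΣwz − ΣwΣz) / √[(nΣw² − (Σw)²)(nΣz² − (Σz)²)]
Numerator: 8×2372 − 115×158 = 806
Denominator: √[(14360 − 13225)(27664 − 24964)] = √[1135 × 2700] = 1750.5713
r = 806 / 1750.5713 ≈ 0.460

0.460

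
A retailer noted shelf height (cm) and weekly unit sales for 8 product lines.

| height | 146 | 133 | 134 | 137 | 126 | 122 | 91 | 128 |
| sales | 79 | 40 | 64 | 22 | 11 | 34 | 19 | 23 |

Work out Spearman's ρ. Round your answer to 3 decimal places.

Rank height: 8, 5, 6, 7, 3, 2, 1, 4
Rank sales: 8, 6, 7, 3, 1, 5, 2, 4
d = rank(height) − rank(sales): 0, -1, -1, 4, 2, -3, -1, 0; Σd² = 32
ρ = 1 − 6Σd² / [n(n²−1)] = 1 − 6×32 / (8×63) = 1 − 192/504 ≈ 0.619

0.619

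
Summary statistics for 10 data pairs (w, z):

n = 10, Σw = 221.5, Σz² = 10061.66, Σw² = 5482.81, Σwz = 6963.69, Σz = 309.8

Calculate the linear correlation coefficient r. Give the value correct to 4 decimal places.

r = (nΣwz − ΣwΣz) / √[(nΣw² − (Σw)²)(nΣz² − (Σz)²)]
Numerator: 10×6963.69 − 221.5×309.8 = 1016.2
Denominator: √[(54828.1 − 49062.25)(100616.6 − 95976.04)] = √[5765.85 × 4640.56] = 5172.6949
r = 1016.2 / 5172.6949 ≈ 0.1965

0.1965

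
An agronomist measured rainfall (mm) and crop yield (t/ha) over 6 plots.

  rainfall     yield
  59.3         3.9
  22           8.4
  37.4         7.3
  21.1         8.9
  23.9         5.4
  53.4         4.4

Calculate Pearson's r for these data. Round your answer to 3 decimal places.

-0.817

n = 6, Σx = 217.1, Σy = 38.3, Σx² = 9267.23, Σy² = 266.79, Σxy = 1240.9
nΣxy − ΣxΣy = 7445.4 − 8314.93 = -869.53
nΣx² − (Σx)² = 55603.38 − 47132.41 = 8470.97; nΣy² − (Σy)² = 1600.74 − 1466.89 = 133.85
r = -869.53 / √(8470.97 × 133.85) = -869.53 / 1064.8189 ≈ -0.817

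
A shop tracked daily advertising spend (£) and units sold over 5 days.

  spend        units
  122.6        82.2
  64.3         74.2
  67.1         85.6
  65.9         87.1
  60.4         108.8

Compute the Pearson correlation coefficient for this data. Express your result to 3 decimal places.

-0.299

n = 5, Σx = 380.3, Σy = 437.9, Σx² = 31658.63, Σy² = 39013.69, Σxy = 32903.95
nΣxy − ΣxΣy = 164519.75 − 166533.37 = -2013.62
nΣx² − (Σx)² = 158293.15 − 144628.09 = 13665.06; nΣy² − (Σy)² = 195068.45 − 191756.41 = 3312.04
r = -2013.62 / √(13665.06 × 3312.04) = -2013.62 / 6727.4977 ≈ -0.299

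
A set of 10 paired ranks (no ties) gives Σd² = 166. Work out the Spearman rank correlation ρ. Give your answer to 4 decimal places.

ρ = 1 − 6Σd² / [n(n²−1)] = 1 − 6×166 / (10×99)
  = 1 − 996/990 = 1 − 1.00606 ≈ -0.0061

-0.0061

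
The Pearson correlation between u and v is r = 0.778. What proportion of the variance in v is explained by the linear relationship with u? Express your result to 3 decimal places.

r² = (0.778)² = 0.605

0.605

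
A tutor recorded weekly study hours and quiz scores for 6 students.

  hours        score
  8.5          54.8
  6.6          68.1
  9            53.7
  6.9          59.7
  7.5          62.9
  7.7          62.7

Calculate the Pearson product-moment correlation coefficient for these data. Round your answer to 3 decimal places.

-0.866

n = 6, Σx = 46.2, Σy = 361.9, Σx² = 359.96, Σy² = 21976.13, Σxy = 2765.03
nΣxy − ΣxΣy = 16590.18 − 16719.78 = -129.6
nΣx² − (Σx)² = 2159.76 − 2134.44 = 25.32; nΣy² − (Σy)² = 131856.78 − 130971.61 = 885.17
r = -129.6 / √(25.32 × 885.17) = -129.6 / 149.7081 ≈ -0.866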